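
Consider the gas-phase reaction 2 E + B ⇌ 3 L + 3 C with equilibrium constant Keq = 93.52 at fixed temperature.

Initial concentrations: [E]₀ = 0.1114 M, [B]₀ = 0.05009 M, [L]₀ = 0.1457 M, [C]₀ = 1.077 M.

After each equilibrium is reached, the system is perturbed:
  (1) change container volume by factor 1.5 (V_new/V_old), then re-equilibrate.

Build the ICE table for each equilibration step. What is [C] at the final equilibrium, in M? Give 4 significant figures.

Q₀ = 6.216 vs Keq = 93.52 ⇒ Q<K, forward
Step 1:
                    E           B           L           C
  Initial      0.1114     0.05009      0.1457       1.077
  Change     -0.04162    -0.02081     0.06242     0.06242
  Equil       0.06978     0.02928      0.2081       1.139
  solve Keq expr → x = 0.02081; check Q = 93.52
Then change container volume by factor 1.5 (V_new/V_old).
Step 2:
                    E           B           L           C
  Initial     0.04652     0.01952      0.1387      0.7596
  Change     -0.01056    -0.00528     0.01584     0.01584
  Equil       0.03596     0.01424      0.1546      0.7755
  solve Keq expr → x = 0.00528; check Q = 93.52

[C]_eq = 0.7755 M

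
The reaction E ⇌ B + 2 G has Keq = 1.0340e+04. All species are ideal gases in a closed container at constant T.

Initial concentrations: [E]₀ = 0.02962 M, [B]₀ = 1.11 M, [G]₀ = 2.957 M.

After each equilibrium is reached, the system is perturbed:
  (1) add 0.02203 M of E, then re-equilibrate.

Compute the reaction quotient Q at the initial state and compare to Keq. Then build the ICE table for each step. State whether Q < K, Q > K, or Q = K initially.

Q₀ = 327.7; Q < K (proceeds forward)

Q₀ = 327.7 vs Keq = 1.0340e+04 ⇒ Q<K, forward
Step 1:
                    E           B           G
  Initial     0.02962        1.11       2.957
  Change     -0.02862     0.02862     0.05724
  Equil         0.001       1.139       3.014
  solve Keq expr → x = 0.02862; check Q = 1.0340e+04
Then add 0.02203 M of E.
Step 2:
                    E           B           G
  Initial     0.02303       1.139       3.014
  Change     -0.02198     0.02198     0.04396
  Equil       0.00105       1.161       3.058
  solve Keq expr → x = 0.02198; check Q = 1.0340e+04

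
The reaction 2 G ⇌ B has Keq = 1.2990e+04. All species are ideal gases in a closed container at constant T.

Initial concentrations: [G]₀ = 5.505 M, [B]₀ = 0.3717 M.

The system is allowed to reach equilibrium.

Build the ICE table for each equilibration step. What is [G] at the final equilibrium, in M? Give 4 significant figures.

Q₀ = 0.01227 vs Keq = 1.2990e+04 ⇒ Q<K, forward
Step 1:
                   G          B
  I            5.505     0.3717
  C            -5.49      2.745
  E          0.01549      3.116
  solve Keq expr → x = 2.745; check Q = 1.2990e+04

[G]_eq = 0.01549 M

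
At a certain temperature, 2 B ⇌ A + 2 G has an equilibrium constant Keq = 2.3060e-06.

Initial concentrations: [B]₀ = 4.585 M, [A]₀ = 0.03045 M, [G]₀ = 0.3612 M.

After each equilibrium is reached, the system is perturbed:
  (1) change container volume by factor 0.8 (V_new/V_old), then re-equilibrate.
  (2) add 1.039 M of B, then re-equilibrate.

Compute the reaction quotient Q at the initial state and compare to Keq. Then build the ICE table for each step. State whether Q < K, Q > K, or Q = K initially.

Q₀ = 1.8897e-04; Q > K (proceeds reverse)

Q₀ = 1.8897e-04 vs Keq = 2.3060e-06 ⇒ Q>K, reverse
Step 1:
                    B           A           G
  I             4.585     0.03045      0.3612
  C            0.0598     -0.0299     -0.0598
  E             4.645  5.4767e-04      0.3014
  solve Keq expr → x = -0.0299; check Q = 2.3060e-06
Then change container volume by factor 0.8 (V_new/V_old).
Step 2:
                    B           A           G
  I             5.806  6.8459e-04      0.3767
  C        2.7215e-04 -1.3607e-04 -2.7215e-04
  E             5.806  5.4852e-04      0.3765
  solve Keq expr → x = -1.3607e-04; check Q = 2.3060e-06
Then add 1.039 M of B.
Step 3:
                    B           A           G
  I             6.845  5.4852e-04      0.3765
  C       -4.2413e-04  2.1206e-04  4.2413e-04
  E             6.845  7.6058e-04      0.3769
  solve Keq expr → x = 2.1206e-04; check Q = 2.3060e-06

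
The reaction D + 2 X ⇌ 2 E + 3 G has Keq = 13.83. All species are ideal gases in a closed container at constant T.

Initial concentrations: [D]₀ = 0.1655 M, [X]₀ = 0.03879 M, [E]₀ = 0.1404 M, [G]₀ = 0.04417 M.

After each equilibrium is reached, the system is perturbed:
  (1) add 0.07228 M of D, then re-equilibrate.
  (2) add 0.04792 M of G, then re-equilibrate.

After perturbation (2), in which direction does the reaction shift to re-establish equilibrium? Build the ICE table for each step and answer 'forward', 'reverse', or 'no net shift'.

Q₀ = 0.006821 vs Keq = 13.83 ⇒ Q<K, forward
Step 1:
                  D         X         E         G
  init       0.1655   0.03879    0.1404   0.04417
  Δ        -0.01755  -0.03509   0.03509   0.05264
  eq          0.148  0.003696    0.1755   0.09681
  solve Keq expr → x = 0.01755; check Q = 13.83
Then add 0.07228 M of D.
Step 2:
                  D         X         E         G
  init       0.2202  0.003696    0.1755   0.09681
  Δ       -3.0532e-04 -6.1063e-04 6.1063e-04 9.1595e-04
  eq         0.2199  0.003085    0.1761   0.09773
  solve Keq expr → x = 3.0532e-04; check Q = 13.83
Then add 0.04792 M of G.
Step 3:
                  D         X         E         G
  init       0.2199  0.003085    0.1761    0.1456
  Δ        0.001125  0.002251 -0.002251 -0.003376
  eq         0.2211  0.005336    0.1739    0.1423
  solve Keq expr → x = -0.001125; check Q = 13.83

Direction: reverse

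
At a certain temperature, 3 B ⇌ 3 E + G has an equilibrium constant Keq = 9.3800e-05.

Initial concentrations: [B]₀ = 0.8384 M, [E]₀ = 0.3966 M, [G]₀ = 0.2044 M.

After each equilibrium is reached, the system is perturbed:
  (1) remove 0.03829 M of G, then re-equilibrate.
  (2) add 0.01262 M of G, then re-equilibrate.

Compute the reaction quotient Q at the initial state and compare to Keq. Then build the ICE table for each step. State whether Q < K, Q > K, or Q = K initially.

Q₀ = 0.02164; Q > K (proceeds reverse)

Q₀ = 0.02164 vs Keq = 9.3800e-05 ⇒ Q>K, reverse
Step 1:
                    B           E           G
  Initial      0.8384      0.3966      0.2044
  Change        0.289      -0.289    -0.09635
  Equil         1.127      0.1076      0.1081
  solve Keq expr → x = -0.09635; check Q = 9.3800e-05
Then remove 0.03829 M of G.
Step 2:
                    B           E           G
  Initial       1.127      0.1076     0.06976
  Change       -0.013       0.013    0.004335
  Equil         1.114      0.1206      0.0741
  solve Keq expr → x = 0.004335; check Q = 9.3800e-05
Then add 0.01262 M of G.
Step 3:
                    B           E           G
  Initial       1.114      0.1206     0.08672
  Change     0.004919   -0.004919    -0.00164
  Equil         1.119      0.1156     0.08508
  solve Keq expr → x = -0.00164; check Q = 9.3800e-05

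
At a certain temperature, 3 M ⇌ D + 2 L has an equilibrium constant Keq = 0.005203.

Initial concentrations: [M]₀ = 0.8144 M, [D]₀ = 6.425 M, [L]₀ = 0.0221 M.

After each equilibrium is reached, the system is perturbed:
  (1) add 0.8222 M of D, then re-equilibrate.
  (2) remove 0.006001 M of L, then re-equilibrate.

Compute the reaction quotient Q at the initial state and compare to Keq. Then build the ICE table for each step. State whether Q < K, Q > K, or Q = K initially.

Q₀ = 0.00581; Q > K (proceeds reverse)

Q₀ = 0.00581 vs Keq = 0.005203 ⇒ Q>K, reverse
Step 1:
                    M           D           L
  init         0.8144       6.425      0.0221
  Δ           0.00168 -5.5993e-04    -0.00112
  eq           0.8161       6.424     0.02098
  solve Keq expr → x = -5.5993e-04; check Q = 0.005203
Then add 0.8222 M of D.
Step 2:
                    M           D           L
  init         0.8161       7.247     0.02098
  Δ          0.001743 -5.8095e-04   -0.001162
  eq           0.8178       7.246     0.01982
  solve Keq expr → x = -5.8095e-04; check Q = 0.005203
Then remove 0.006001 M of L.
Step 3:
                    M           D           L
  init         0.8178       7.246     0.01382
  Δ         -0.008532    0.002844    0.005688
  eq           0.8093       7.249     0.01951
  solve Keq expr → x = 0.002844; check Q = 0.005203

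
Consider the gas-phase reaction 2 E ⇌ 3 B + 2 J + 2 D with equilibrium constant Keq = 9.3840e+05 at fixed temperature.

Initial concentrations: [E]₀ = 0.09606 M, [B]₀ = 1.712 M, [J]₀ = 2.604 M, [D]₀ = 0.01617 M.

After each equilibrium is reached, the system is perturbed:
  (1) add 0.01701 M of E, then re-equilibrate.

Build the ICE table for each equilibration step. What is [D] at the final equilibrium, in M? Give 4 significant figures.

[D]_eq = 0.1283 M

Q₀ = 0.9641 vs Keq = 9.3840e+05 ⇒ Q<K, forward
Step 1:
                  E         B         J         D
  Initial   0.09606     1.712     2.604   0.01617
  Change   -0.09528    0.1429   0.09528   0.09528
  Equil   7.8451e-04     1.855     2.699    0.1114
  solve Keq expr → x = 0.04764; check Q = 9.3840e+05
Then add 0.01701 M of E.
Step 2:
                  E         B         J         D
  Initial   0.01779     1.855     2.699    0.1114
  Change   -0.01687    0.0253   0.01687   0.01687
  Equil   9.2755e-04      1.88     2.716    0.1283
  solve Keq expr → x = 0.008433; check Q = 9.3840e+05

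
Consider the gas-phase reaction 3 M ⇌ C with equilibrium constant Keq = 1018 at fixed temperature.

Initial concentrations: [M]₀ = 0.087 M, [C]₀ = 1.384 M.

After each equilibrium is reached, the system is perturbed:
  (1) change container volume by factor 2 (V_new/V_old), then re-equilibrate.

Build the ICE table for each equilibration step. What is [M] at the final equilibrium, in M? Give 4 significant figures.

Q₀ = 2102 vs Keq = 1018 ⇒ Q>K, reverse
Step 1:
                  M         C
  I           0.087     1.384
  C         0.02357 -0.007857
  E          0.1106     1.376
  solve Keq expr → x = -0.007857; check Q = 1018
Then change container volume by factor 2 (V_new/V_old).
Step 2:
                  M         C
  I         0.05529    0.6881
  C         0.03202  -0.01067
  E          0.0873    0.6774
  solve Keq expr → x = -0.01067; check Q = 1018

[M]_eq = 0.0873 M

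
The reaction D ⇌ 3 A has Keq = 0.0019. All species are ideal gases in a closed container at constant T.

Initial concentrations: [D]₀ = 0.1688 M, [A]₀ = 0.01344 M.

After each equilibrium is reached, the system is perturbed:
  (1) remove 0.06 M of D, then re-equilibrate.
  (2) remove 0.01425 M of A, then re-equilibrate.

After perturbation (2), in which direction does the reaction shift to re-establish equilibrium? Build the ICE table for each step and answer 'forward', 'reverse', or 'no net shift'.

Direction: forward

Q₀ = 1.4382e-05 vs Keq = 0.0019 ⇒ Q<K, forward
Step 1:
                  D         A
  I          0.1688   0.01344
  C        -0.01752   0.05256
  E          0.1513     0.066
  solve Keq expr → x = 0.01752; check Q = 0.0019
Then remove 0.06 M of D.
Step 2:
                  D         A
  I         0.09128     0.066
  C        0.003195 -0.009585
  E         0.09448   0.05641
  solve Keq expr → x = -0.003195; check Q = 0.0019
Then remove 0.01425 M of A.
Step 3:
                  D         A
  I         0.09448   0.04216
  C        -0.00445   0.01335
  E         0.09003   0.05551
  solve Keq expr → x = 0.00445; check Q = 0.0019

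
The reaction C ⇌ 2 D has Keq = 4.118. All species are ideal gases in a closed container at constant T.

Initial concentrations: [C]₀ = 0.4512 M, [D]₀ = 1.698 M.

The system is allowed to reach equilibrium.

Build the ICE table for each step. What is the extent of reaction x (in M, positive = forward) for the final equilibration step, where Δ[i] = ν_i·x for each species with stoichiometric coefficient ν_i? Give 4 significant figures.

Q₀ = 6.39 vs Keq = 4.118 ⇒ Q>K, reverse
Step 1:
                   C          D
  Initial     0.4512      1.698
  Change     0.09745    -0.1949
  Equil       0.5486      1.503
  solve Keq expr → x = -0.09745; check Q = 4.118

x = -0.09745 M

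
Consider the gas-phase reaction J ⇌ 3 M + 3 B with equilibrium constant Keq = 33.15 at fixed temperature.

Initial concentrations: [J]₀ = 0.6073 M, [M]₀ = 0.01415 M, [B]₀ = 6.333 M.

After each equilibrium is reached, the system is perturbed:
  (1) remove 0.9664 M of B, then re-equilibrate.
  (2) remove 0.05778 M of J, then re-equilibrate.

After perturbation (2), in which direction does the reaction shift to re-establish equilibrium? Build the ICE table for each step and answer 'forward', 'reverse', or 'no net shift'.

Direction: reverse

Q₀ = 0.001185 vs Keq = 33.15 ⇒ Q<K, forward
Step 1:
                   J          M          B
  I           0.6073    0.01415      6.333
  C           -0.121     0.3631     0.3631
  E           0.4863     0.3773      6.696
  solve Keq expr → x = 0.121; check Q = 33.15
Then remove 0.9664 M of B.
Step 2:
                   J          M          B
  I           0.4863     0.3773       5.73
  C         -0.01802    0.05405    0.05405
  E           0.4683     0.4313      5.784
  solve Keq expr → x = 0.01802; check Q = 33.15
Then remove 0.05778 M of J.
Step 3:
                   J          M          B
  I           0.4105     0.4313      5.784
  C         0.005219   -0.01566   -0.01566
  E           0.4157     0.4156      5.768
  solve Keq expr → x = -0.005219; check Q = 33.15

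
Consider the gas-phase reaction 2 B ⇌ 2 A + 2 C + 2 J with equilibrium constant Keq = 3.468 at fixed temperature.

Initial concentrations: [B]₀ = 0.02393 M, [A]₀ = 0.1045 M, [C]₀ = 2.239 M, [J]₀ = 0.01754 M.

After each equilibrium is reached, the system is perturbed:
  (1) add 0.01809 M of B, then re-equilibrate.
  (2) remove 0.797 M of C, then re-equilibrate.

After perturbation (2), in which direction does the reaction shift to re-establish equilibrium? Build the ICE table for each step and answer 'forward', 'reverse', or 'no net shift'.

Direction: forward

Q₀ = 0.02941 vs Keq = 3.468 ⇒ Q<K, forward
Step 1:
                   B          A          C          J
  Initial    0.02393     0.1045      2.239    0.01754
  Change    -0.01855    0.01855    0.01855    0.01855
  Equil     0.005383      0.123      2.258    0.03609
  solve Keq expr → x = 0.009274; check Q = 3.468
Then add 0.01809 M of B.
Step 2:
                   B          A          C          J
  Initial    0.02347      0.123      2.258    0.03609
  Change    -0.01489    0.01489    0.01489    0.01489
  Equil     0.008581     0.1379      2.272    0.05098
  solve Keq expr → x = 0.007446; check Q = 3.468
Then remove 0.797 M of C.
Step 3:
                   B          A          C          J
  Initial   0.008581     0.1379      1.475    0.05098
  Change   -0.002604   0.002604   0.002604   0.002604
  Equil     0.005977     0.1405      1.478    0.05358
  solve Keq expr → x = 0.001302; check Q = 3.468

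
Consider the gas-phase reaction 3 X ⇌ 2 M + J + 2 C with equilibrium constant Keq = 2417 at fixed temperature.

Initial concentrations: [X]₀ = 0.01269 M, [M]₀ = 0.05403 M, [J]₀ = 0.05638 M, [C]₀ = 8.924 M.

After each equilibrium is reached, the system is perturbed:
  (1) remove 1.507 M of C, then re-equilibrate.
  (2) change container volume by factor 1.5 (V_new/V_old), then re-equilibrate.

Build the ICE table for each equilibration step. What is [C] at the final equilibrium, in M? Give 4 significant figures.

[C]_eq = 4.945 M

Q₀ = 6414 vs Keq = 2417 ⇒ Q>K, reverse
Step 1:
                  X         M         J         C
  Initial   0.01269   0.05403   0.05638     8.924
  Change   0.004134 -0.002756 -0.001378 -0.002756
  Equil     0.01682   0.05127     0.055     8.921
  solve Keq expr → x = -0.001378; check Q = 2417
Then remove 1.507 M of C.
Step 2:
                  X         M         J         C
  Initial   0.01682   0.05127     0.055     7.414
  Change  -0.001683  0.001122 5.6116e-04  0.001122
  Equil     0.01514    0.0524   0.05556     7.415
  solve Keq expr → x = 5.6116e-04; check Q = 2417
Then change container volume by factor 1.5 (V_new/V_old).
Step 3:
                  X         M         J         C
  Initial   0.01009   0.03493   0.03704     4.944
  Change  -0.002131  0.001421 7.1047e-04  0.001421
  Equil    0.007962   0.03635   0.03775     4.945
  solve Keq expr → x = 7.1047e-04; check Q = 2417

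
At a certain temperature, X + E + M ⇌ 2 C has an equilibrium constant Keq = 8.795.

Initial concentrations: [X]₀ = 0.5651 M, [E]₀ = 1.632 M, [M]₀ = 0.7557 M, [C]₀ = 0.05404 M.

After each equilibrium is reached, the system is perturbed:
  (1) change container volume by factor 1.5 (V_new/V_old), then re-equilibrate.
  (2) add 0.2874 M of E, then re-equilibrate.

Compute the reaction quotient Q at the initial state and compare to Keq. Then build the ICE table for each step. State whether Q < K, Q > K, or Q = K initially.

Q₀ = 0.00419; Q < K (proceeds forward)

Q₀ = 0.00419 vs Keq = 8.795 ⇒ Q<K, forward
Step 1:
                   X          E          M          C
  Initial     0.5651      1.632     0.7557    0.05404
  Change     -0.3904    -0.3904    -0.3904     0.7808
  Equil       0.1747      1.242     0.3653     0.8348
  solve Keq expr → x = 0.3904; check Q = 8.795
Then change container volume by factor 1.5 (V_new/V_old).
Step 2:
                   X          E          M          C
  Initial     0.1165     0.8277     0.2435     0.5565
  Change     0.01975    0.01975    0.01975    -0.0395
  Equil       0.1362     0.8475     0.2633      0.517
  solve Keq expr → x = -0.01975; check Q = 8.795
Then add 0.2874 M of E.
Step 3:
                   X          E          M          C
  Initial     0.1362      1.135     0.2633      0.517
  Change    -0.01454   -0.01454   -0.01454    0.02908
  Equil       0.1217       1.12     0.2488     0.5461
  solve Keq expr → x = 0.01454; check Q = 8.795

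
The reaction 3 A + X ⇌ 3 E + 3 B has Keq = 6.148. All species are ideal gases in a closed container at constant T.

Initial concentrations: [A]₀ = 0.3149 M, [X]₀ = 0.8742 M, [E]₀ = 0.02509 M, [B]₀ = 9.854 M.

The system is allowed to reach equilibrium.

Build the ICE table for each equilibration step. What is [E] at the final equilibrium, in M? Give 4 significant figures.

[E]_eq = 0.05106 M

Q₀ = 0.5536 vs Keq = 6.148 ⇒ Q<K, forward
Step 1:
                  A         X         E         B
  Initial    0.3149    0.8742   0.02509     9.854
  Change   -0.02597 -0.008655   0.02597   0.02597
  Equil      0.2889    0.8655   0.05106      9.88
  solve Keq expr → x = 0.008655; check Q = 6.148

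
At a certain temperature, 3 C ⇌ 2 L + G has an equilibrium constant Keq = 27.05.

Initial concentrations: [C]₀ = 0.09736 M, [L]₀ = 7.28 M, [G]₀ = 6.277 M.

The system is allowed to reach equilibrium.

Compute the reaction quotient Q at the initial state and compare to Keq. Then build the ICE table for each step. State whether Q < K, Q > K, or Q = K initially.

Q₀ = 3.6047e+05 vs Keq = 27.05 ⇒ Q>K, reverse
Step 1:
                   C          L          G
  I          0.09736       7.28      6.277
  C             1.87     -1.246    -0.6232
  E            1.967      6.034      5.654
  solve Keq expr → x = -0.6232; check Q = 27.05

Q₀ = 3.6047e+05; Q > K (proceeds reverse)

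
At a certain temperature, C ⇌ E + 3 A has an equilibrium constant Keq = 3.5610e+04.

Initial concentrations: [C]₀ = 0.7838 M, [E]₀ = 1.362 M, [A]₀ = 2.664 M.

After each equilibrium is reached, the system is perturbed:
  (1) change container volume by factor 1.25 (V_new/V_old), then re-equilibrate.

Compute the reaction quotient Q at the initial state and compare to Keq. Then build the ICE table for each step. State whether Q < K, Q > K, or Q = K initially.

Q₀ = 32.85; Q < K (proceeds forward)

Q₀ = 32.85 vs Keq = 3.5610e+04 ⇒ Q<K, forward
Step 1:
                   C          E          A
  I           0.7838      1.362      2.664
  C          -0.7763     0.7763      2.329
  E         0.007474      2.138      4.993
  solve Keq expr → x = 0.7763; check Q = 3.5610e+04
Then change container volume by factor 1.25 (V_new/V_old).
Step 2:
                   C          E          A
  I          0.00598      1.711      3.994
  C        -0.002893   0.002893   0.008678
  E         0.003087      1.714      4.003
  solve Keq expr → x = 0.002893; check Q = 3.5610e+04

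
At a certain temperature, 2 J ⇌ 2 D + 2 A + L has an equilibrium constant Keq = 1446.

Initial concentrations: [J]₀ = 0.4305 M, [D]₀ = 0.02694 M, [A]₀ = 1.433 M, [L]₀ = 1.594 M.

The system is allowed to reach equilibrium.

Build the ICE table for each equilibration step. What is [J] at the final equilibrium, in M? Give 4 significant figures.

Q₀ = 0.01282 vs Keq = 1446 ⇒ Q<K, forward
Step 1:
                  J         D         A         L
  Initial    0.4305   0.02694     1.433     1.594
  Change    -0.4027    0.4027    0.4027    0.2014
  Equil     0.02779    0.4296     1.836     1.795
  solve Keq expr → x = 0.2014; check Q = 1446

[J]_eq = 0.02779 M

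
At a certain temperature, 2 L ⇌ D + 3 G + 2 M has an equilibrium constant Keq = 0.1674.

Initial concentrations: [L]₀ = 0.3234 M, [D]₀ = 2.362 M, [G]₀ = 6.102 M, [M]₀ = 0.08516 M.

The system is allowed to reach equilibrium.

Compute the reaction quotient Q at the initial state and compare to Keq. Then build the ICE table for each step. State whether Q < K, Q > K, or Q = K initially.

Q₀ = 37.21 vs Keq = 0.1674 ⇒ Q>K, reverse
Step 1:
                   L          D          G          M
  I           0.3234      2.362      6.102    0.08516
  C          0.07781    -0.0389    -0.1167   -0.07781
  E           0.4012      2.323      5.985   0.007355
  solve Keq expr → x = -0.0389; check Q = 0.1674

Q₀ = 37.21; Q > K (proceeds reverse)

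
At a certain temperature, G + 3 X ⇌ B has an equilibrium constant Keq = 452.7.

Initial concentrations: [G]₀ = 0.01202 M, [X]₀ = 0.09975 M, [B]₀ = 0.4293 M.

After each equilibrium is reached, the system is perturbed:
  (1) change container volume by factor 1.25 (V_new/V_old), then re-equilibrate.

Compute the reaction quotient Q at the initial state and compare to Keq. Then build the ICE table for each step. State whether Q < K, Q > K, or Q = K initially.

Q₀ = 3.5985e+04; Q > K (proceeds reverse)

Q₀ = 3.5985e+04 vs Keq = 452.7 ⇒ Q>K, reverse
Step 1:
                   G          X          B
  Initial    0.01202    0.09975     0.4293
  Change     0.04744     0.1423   -0.04744
  Equil      0.05946     0.2421     0.3819
  solve Keq expr → x = -0.04744; check Q = 452.7
Then change container volume by factor 1.25 (V_new/V_old).
Step 2:
                   G          X          B
  Initial    0.04757     0.1937     0.3055
  Change     0.01022    0.03065   -0.01022
  Equil      0.05779     0.2243     0.2953
  solve Keq expr → x = -0.01022; check Q = 452.7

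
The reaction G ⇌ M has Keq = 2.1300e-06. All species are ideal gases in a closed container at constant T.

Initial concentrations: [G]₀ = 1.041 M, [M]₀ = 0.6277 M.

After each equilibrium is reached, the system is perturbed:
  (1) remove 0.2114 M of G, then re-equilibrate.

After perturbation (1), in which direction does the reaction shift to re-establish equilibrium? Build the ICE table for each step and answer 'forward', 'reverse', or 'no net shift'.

Q₀ = 0.603 vs Keq = 2.1300e-06 ⇒ Q>K, reverse
Step 1:
                    G           M
  init          1.041      0.6277
  Δ            0.6277     -0.6277
  eq            1.669  3.5543e-06
  solve Keq expr → x = -0.6277; check Q = 2.1300e-06
Then remove 0.2114 M of G.
Step 2:
                    G           M
  init          1.457  3.5543e-06
  Δ        4.5028e-07 -4.5028e-07
  eq            1.457  3.1040e-06
  solve Keq expr → x = -4.5028e-07; check Q = 2.1300e-06

Direction: reverse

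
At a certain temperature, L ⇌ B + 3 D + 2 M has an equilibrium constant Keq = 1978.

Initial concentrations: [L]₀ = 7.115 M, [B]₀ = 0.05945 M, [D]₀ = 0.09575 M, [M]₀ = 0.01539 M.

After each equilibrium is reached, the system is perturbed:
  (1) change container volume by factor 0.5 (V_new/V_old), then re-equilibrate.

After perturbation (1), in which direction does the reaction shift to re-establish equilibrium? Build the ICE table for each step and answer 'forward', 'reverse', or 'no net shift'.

Q₀ = 1.7373e-09 vs Keq = 1978 ⇒ Q<K, forward
Step 1:
                   L          B          D          M
  init         7.115    0.05945    0.09575    0.01539
  Δ           -2.096      2.096      6.288      4.192
  eq           5.019      2.155      6.384      4.207
  solve Keq expr → x = 2.096; check Q = 1978
Then change container volume by factor 0.5 (V_new/V_old).
Step 2:
                   L          B          D          M
  init         10.04      4.311      12.77      8.415
  Δ            1.798     -1.798     -5.393     -3.596
  eq           11.84      2.513      7.374      4.819
  solve Keq expr → x = -1.798; check Q = 1978

Direction: reverse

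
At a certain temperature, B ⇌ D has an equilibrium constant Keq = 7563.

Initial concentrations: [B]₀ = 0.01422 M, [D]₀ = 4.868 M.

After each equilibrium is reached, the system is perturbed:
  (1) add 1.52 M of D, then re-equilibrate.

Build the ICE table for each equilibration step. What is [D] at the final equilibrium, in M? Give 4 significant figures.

Q₀ = 342.3 vs Keq = 7563 ⇒ Q<K, forward
Step 1:
                   B          D
  I          0.01422      4.868
  C         -0.01357    0.01357
  E       6.4545e-04      4.882
  solve Keq expr → x = 0.01357; check Q = 7563
Then add 1.52 M of D.
Step 2:
                   B          D
  I       6.4545e-04      6.402
  C       2.0095e-04 -2.0095e-04
  E       8.4641e-04      6.401
  solve Keq expr → x = -2.0095e-04; check Q = 7563

[D]_eq = 6.401 M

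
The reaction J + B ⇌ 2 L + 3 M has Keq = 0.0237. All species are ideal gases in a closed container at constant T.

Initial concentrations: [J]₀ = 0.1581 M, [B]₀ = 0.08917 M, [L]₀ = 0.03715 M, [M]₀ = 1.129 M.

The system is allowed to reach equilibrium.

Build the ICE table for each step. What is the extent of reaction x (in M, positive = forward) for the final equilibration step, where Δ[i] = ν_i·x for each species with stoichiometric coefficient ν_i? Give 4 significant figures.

x = -0.009954 M

Q₀ = 0.1409 vs Keq = 0.0237 ⇒ Q>K, reverse
Step 1:
                   J          B          L          M
  init        0.1581    0.08917    0.03715      1.129
  Δ         0.009954   0.009954   -0.01991   -0.02986
  eq          0.1681    0.09912    0.01724      1.099
  solve Keq expr → x = -0.009954; check Q = 0.0237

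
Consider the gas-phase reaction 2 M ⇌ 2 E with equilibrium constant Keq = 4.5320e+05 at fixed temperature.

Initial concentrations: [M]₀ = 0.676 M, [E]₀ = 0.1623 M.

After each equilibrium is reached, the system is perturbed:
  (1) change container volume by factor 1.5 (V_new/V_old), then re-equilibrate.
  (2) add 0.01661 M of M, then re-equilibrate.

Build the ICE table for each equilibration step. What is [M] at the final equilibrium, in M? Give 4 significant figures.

Q₀ = 0.05764 vs Keq = 4.5320e+05 ⇒ Q<K, forward
Step 1:
                   M          E
  Initial      0.676     0.1623
  Change     -0.6748     0.6748
  Equil     0.001243     0.8371
  solve Keq expr → x = 0.3374; check Q = 4.5320e+05
Then change container volume by factor 1.5 (V_new/V_old).
Step 2:
                   M          E
  Initial 8.2893e-04      0.558
  Change           0          0
  Equil   8.2893e-04      0.558
  solve Keq expr → x = 0; check Q = 4.5320e+05
Then add 0.01661 M of M.
Step 3:
                   M          E
  Initial    0.01744      0.558
  Change    -0.01659    0.01659
  Equil   8.5357e-04     0.5746
  solve Keq expr → x = 0.008293; check Q = 4.5320e+05

[M]_eq = 8.5357e-04 M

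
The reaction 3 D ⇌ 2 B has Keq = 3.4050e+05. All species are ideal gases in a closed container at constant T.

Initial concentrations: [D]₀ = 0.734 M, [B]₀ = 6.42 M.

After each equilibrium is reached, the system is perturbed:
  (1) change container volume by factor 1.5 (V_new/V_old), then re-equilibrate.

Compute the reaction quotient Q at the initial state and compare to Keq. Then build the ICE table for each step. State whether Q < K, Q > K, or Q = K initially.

Q₀ = 104.2; Q < K (proceeds forward)

Q₀ = 104.2 vs Keq = 3.4050e+05 ⇒ Q<K, forward
Step 1:
                  D         B
  init        0.734      6.42
  Δ         -0.6822    0.4548
  eq        0.05178     6.875
  solve Keq expr → x = 0.2274; check Q = 3.4050e+05
Then change container volume by factor 1.5 (V_new/V_old).
Step 2:
                  D         B
  init      0.03452     4.583
  Δ        0.004976 -0.003317
  eq        0.03949      4.58
  solve Keq expr → x = -0.001659; check Q = 3.4050e+05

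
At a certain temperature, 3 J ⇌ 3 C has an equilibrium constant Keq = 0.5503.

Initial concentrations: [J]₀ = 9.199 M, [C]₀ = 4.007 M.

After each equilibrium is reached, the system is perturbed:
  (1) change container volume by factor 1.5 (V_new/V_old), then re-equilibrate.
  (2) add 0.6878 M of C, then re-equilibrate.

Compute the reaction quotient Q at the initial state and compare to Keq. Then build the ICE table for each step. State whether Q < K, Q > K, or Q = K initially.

Q₀ = 0.08265 vs Keq = 0.5503 ⇒ Q<K, forward
Step 1:
                    J           C
  init          9.199       4.007
  Δ            -1.941       1.941
  eq            7.258       5.948
  solve Keq expr → x = 0.6469; check Q = 0.5503
Then change container volume by factor 1.5 (V_new/V_old).
Step 2:
                    J           C
  init          4.839       3.965
  Δ                 0           0
  eq            4.839       3.965
  solve Keq expr → x = 0; check Q = 0.5503
Then add 0.6878 M of C.
Step 3:
                    J           C
  init          4.839       4.653
  Δ             0.378      -0.378
  eq            5.217       4.275
  solve Keq expr → x = -0.126; check Q = 0.5503

Q₀ = 0.08265; Q < K (proceeds forward)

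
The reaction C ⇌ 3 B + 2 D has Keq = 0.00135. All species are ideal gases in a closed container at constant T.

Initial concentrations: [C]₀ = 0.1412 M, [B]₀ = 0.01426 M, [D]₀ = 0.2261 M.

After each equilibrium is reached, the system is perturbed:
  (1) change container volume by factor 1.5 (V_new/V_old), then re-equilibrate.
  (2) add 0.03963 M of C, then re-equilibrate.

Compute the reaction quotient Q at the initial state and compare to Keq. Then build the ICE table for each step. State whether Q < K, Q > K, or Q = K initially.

Q₀ = 1.0498e-06; Q < K (proceeds forward)

Q₀ = 1.0498e-06 vs Keq = 0.00135 ⇒ Q<K, forward
Step 1:
                    C           B           D
  init         0.1412     0.01426      0.2261
  Δ          -0.03463      0.1039     0.06926
  eq           0.1066      0.1181      0.2954
  solve Keq expr → x = 0.03463; check Q = 0.00135
Then change container volume by factor 1.5 (V_new/V_old).
Step 2:
                    C           B           D
  init        0.07105     0.07877      0.1969
  Δ          -0.01269     0.03806     0.02538
  eq          0.05836      0.1168      0.2223
  solve Keq expr → x = 0.01269; check Q = 0.00135
Then add 0.03963 M of C.
Step 3:
                    C           B           D
  init        0.09799      0.1168      0.2223
  Δ         -0.005161     0.01548     0.01032
  eq          0.09283      0.1323      0.2326
  solve Keq expr → x = 0.005161; check Q = 0.00135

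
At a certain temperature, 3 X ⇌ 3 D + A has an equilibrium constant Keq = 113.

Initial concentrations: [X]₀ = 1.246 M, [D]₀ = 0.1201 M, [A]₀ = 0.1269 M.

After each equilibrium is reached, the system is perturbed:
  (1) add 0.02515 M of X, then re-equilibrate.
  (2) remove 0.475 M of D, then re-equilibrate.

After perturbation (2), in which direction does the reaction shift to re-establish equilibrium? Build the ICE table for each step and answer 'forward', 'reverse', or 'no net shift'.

Direction: forward

Q₀ = 1.1364e-04 vs Keq = 113 ⇒ Q<K, forward
Step 1:
                  X         D         A
  Initial     1.246    0.1201    0.1269
  Change     -1.056     1.056    0.3519
  Equil      0.1903     1.176    0.4788
  solve Keq expr → x = 0.3519; check Q = 113
Then add 0.02515 M of X.
Step 2:
                  X         D         A
  Initial    0.2154     1.176    0.4788
  Change   -0.02084   0.02084  0.006948
  Equil      0.1946     1.197    0.4858
  solve Keq expr → x = 0.006948; check Q = 113
Then remove 0.475 M of D.
Step 3:
                  X         D         A
  Initial    0.1946    0.7217    0.4858
  Change   -0.06482   0.06482   0.02161
  Equil      0.1298    0.7865    0.5074
  solve Keq expr → x = 0.02161; check Q = 113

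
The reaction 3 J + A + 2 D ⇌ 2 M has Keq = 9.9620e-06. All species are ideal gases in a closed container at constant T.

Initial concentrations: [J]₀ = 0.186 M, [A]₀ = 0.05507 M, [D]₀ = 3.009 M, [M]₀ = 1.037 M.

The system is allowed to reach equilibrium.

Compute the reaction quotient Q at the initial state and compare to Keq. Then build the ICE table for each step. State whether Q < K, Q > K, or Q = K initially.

Q₀ = 335.2 vs Keq = 9.9620e-06 ⇒ Q>K, reverse
Step 1:
                    J           A           D           M
  init          0.186     0.05507       3.009       1.037
  Δ             1.524      0.5078       1.016      -1.016
  eq             1.71      0.5629       4.025      0.0213
  solve Keq expr → x = -0.5078; check Q = 9.9620e-06

Q₀ = 335.2; Q > K (proceeds reverse)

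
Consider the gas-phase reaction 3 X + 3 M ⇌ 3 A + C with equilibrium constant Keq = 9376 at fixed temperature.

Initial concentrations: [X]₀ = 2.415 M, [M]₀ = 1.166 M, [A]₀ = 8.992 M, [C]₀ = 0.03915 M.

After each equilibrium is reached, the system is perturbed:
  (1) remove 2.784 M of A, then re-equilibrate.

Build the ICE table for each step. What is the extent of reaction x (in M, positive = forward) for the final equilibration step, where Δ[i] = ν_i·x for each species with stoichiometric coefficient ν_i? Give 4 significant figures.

Q₀ = 1.275 vs Keq = 9376 ⇒ Q<K, forward
Step 1:
                   X          M          A          C
  Initial      2.415      1.166      8.992    0.03915
  Change     -0.9403    -0.9403     0.9403     0.3134
  Equil        1.475     0.2257      9.932     0.3526
  solve Keq expr → x = 0.3134; check Q = 9376
Then remove 2.784 M of A.
Step 2:
                   X          M          A          C
  Initial      1.475     0.2257      7.148     0.3526
  Change    -0.05313   -0.05313    0.05313    0.01771
  Equil        1.422     0.1725      7.201     0.3703
  solve Keq expr → x = 0.01771; check Q = 9376

x = 0.01771 M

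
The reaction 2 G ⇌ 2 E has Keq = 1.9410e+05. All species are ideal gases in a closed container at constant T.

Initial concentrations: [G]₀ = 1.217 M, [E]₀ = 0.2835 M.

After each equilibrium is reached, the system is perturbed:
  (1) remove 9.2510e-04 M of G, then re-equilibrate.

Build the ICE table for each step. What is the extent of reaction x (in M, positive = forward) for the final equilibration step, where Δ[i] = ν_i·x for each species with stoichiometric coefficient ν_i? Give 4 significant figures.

x = -4.6150e-04 M

Q₀ = 0.05427 vs Keq = 1.9410e+05 ⇒ Q<K, forward
Step 1:
                   G          E
  init         1.217     0.2835
  Δ           -1.214      1.214
  eq        0.003398      1.497
  solve Keq expr → x = 0.6068; check Q = 1.9410e+05
Then remove 9.2510e-04 M of G.
Step 2:
                   G          E
  init      0.002473      1.497
  Δ       9.2300e-04 -9.2300e-04
  eq        0.003396      1.496
  solve Keq expr → x = -4.6150e-04; check Q = 1.9410e+05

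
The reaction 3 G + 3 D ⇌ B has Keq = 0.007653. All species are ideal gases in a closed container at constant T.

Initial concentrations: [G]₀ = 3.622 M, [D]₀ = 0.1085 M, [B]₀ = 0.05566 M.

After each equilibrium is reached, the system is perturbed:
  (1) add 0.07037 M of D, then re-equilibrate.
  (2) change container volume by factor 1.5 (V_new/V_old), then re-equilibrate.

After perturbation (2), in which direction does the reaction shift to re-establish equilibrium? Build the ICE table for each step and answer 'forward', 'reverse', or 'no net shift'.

Q₀ = 0.9171 vs Keq = 0.007653 ⇒ Q>K, reverse
Step 1:
                    G           D           B
  Initial       3.622      0.1085     0.05566
  Change       0.1466      0.1466    -0.04886
  Equil         3.769      0.2551    0.006799
  solve Keq expr → x = -0.04886; check Q = 0.007653
Then add 0.07037 M of D.
Step 2:
                    G           D           B
  Initial       3.769      0.3255    0.006799
  Change     -0.01568    -0.01568    0.005226
  Equil         3.753      0.3098     0.01202
  solve Keq expr → x = 0.005226; check Q = 0.007653
Then change container volume by factor 1.5 (V_new/V_old).
Step 3:
                    G           D           B
  Initial       2.502      0.2065    0.008017
  Change      0.01978     0.01978   -0.006594
  Equil         2.522      0.2263    0.001422
  solve Keq expr → x = -0.006594; check Q = 0.007653

Direction: reverse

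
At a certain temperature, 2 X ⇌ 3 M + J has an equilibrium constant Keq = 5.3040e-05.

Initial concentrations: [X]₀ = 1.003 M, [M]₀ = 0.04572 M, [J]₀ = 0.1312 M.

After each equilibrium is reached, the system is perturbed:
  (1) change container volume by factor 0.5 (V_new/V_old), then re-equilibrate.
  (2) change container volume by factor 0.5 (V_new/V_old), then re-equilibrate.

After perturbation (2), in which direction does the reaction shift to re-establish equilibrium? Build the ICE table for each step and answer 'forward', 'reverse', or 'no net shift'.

Direction: reverse

Q₀ = 1.2464e-05 vs Keq = 5.3040e-05 ⇒ Q<K, forward
Step 1:
                    X           M           J
  init          1.003     0.04572      0.1312
  Δ          -0.01731     0.02597    0.008657
  eq           0.9857     0.07169      0.1399
  solve Keq expr → x = 0.008657; check Q = 5.3040e-05
Then change container volume by factor 0.5 (V_new/V_old).
Step 2:
                    X           M           J
  init          1.971      0.1434      0.2797
  Δ           0.03343    -0.05014    -0.01671
  eq            2.005     0.09324       0.263
  solve Keq expr → x = -0.01671; check Q = 5.3040e-05
Then change container volume by factor 0.5 (V_new/V_old).
Step 3:
                    X           M           J
  init           4.01      0.1865       0.526
  Δ           0.04429    -0.06643    -0.02214
  eq            4.054        0.12      0.5039
  solve Keq expr → x = -0.02214; check Q = 5.3040e-05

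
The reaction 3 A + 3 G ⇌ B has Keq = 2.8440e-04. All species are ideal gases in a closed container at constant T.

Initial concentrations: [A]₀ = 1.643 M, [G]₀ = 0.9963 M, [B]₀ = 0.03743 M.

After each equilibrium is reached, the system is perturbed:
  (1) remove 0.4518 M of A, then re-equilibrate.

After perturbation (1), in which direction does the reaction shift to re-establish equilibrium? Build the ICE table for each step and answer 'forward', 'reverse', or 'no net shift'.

Q₀ = 0.008534 vs Keq = 2.8440e-04 ⇒ Q>K, reverse
Step 1:
                    A           G           B
  Initial       1.643      0.9963     0.03743
  Change       0.1062      0.1062    -0.03539
  Equil         1.749       1.102     0.00204
  solve Keq expr → x = -0.03539; check Q = 2.8440e-04
Then remove 0.4518 M of A.
Step 2:
                    A           G           B
  Initial       1.297       1.102     0.00204
  Change     0.003577    0.003577   -0.001192
  Equil         1.301       1.106  8.4729e-04
  solve Keq expr → x = -0.001192; check Q = 2.8440e-04

Direction: reverse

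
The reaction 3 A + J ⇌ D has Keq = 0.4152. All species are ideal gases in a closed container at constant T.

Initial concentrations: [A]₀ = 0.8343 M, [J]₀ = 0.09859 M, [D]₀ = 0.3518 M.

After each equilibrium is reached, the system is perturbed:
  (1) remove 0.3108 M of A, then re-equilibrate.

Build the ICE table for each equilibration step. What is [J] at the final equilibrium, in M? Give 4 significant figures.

[J]_eq = 0.2904 M

Q₀ = 6.145 vs Keq = 0.4152 ⇒ Q>K, reverse
Step 1:
                    A           J           D
  Initial      0.8343     0.09859      0.3518
  Change        0.435       0.145      -0.145
  Equil         1.269      0.2436      0.2068
  solve Keq expr → x = -0.145; check Q = 0.4152
Then remove 0.3108 M of A.
Step 2:
                    A           J           D
  Initial      0.9585      0.2436      0.2068
  Change       0.1404     0.04681    -0.04681
  Equil         1.099      0.2904        0.16
  solve Keq expr → x = -0.04681; check Q = 0.4152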